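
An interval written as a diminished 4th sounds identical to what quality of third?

A diminished fourth spans 4 semitones.
A third spanning 4 semitones is major (the major third is 4).

major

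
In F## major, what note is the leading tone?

Degree 7 takes the letter 6 steps above F, which is E.
In major, degree 7 sits 11 semitones above the tonic. F## + 11 semitones is pitch class 6, spelled on E as E##.

E##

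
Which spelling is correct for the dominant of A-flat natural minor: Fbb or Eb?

Each scale degree takes a distinct letter name. Degree 5 of a scale on A must use the letter E.
Eb and Fbb are enharmonically the same pitch, but only Eb uses the letter E, so it is the correct spelling here.

Eb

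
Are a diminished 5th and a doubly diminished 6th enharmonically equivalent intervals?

A diminished fifth spans 6 semitones; a doubly diminished sixth spans 6.
They are enharmonically equivalent.

Yes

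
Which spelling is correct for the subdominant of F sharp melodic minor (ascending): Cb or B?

B

Each scale degree takes a distinct letter name. Degree 4 of a scale on F must use the letter B.
B and Cb are enharmonically the same pitch, but only B uses the letter B, so it is the correct spelling here.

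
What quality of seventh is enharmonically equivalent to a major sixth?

diminished

A major sixth spans 9 semitones.
A seventh spanning 9 semitones is diminished (the major seventh is 11).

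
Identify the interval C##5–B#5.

minor seventh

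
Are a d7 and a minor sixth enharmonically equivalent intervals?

A diminished seventh spans 9 semitones; a minor sixth spans 8.
The spans differ, so they are not enharmonic equivalents.

No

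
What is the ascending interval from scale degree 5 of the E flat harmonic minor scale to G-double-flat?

diminished sixth

Scale degree 5 of Eb harmonic minor is Bb.
Bb up to Gbb: letters B→G make it a sixth; 7 semitones makes it diminished.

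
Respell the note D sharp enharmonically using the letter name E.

Eb

D# is pitch class 3. The letter E alone is pitch class 4.
To reach pitch class 3 from E requires an offset of -1 semitone, i.e. flat: Eb.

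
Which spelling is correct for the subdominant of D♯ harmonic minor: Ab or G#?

G#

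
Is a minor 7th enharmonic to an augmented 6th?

Yes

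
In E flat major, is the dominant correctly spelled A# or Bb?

Each scale degree takes a distinct letter name. Degree 5 of a scale on E must use the letter B.
Bb and A# are enharmonically the same pitch, but only Bb uses the letter B, so it is the correct spelling here.

Bb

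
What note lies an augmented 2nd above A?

A second above A lands on the letter B.
An augmented second spans 3 semitones, so A moves to pitch class 0. On the letter B that is B#.

B#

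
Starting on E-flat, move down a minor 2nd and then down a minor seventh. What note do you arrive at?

E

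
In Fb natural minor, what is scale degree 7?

Degree 7 takes the letter 6 steps above F, which is E.
In natural minor, degree 7 sits 10 semitones above the tonic. Fb + 10 semitones is pitch class 2, spelled on E as Ebb.

Ebb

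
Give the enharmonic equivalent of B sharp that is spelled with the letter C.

Plain C sits at the same pitch as B#, so on the letter C the same pitch needs a natural: C.

C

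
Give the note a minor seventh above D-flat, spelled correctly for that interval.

D up a major seventh is C#, so the target letter is C.
From Db, a minor seventh is 10 semitones up: Cb.

Cb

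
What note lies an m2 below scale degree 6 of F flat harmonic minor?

Scale degree 6 of Fb harmonic minor is Dbb.
A minor second (1 semitone) below Dbb lands on the letter C, giving Cb.

Cb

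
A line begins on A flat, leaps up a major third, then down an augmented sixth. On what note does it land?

A major third up from Ab is C (letter C, 4 semitones up).
An augmented sixth down from C is Ebb (letter E, 10 semitones down).

Ebb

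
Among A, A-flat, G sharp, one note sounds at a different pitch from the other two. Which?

In 12-tone equal temperament, enharmonic equivalents share a pitch class. A is pitch class 9; Ab is pitch class 8; G# is pitch class 8.
Ab and G# share pitch class 8, while A is pitch class 9.

A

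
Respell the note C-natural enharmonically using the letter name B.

B#

Plain B sits 1 semitone below C, so on the letter B the same pitch needs a sharp: B#.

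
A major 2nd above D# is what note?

D up a major second is E, so the target letter is E.
From D#, a major second is 2 semitones up: E#.

E#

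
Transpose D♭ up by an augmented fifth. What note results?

A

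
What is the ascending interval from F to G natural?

major second

The letter names run F→G, a span of 1 letter step, so the interval is some kind of second.
F to G is 2 semitones. A major second is 2, so 2 makes it major.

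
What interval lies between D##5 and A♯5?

Counting letters D–E–F–G–A gives a fifth.
D##→A# = 6 semitones, 1 narrower than the perfect fifth (7), so diminished.

diminished fifth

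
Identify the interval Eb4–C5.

Counting letters E–F–G–A–B–C gives a sixth.
Eb→C = 9 semitones, exactly the major sixth.

major sixth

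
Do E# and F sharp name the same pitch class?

E# is pitch class 5; F# is pitch class 6.
The pitch classes differ (5 vs. 6), so they are not enharmonic equivalents.

No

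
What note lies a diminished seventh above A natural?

Gb

A up a major seventh is G#, so the target letter is G.
From A, a diminished seventh is 9 semitones up: Gb.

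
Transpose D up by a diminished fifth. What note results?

D up a perfect fifth is A, so the target letter is A.
From D, a diminished fifth is 6 semitones up: Ab.

Ab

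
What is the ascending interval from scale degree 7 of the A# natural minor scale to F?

Scale degree 7 of A# natural minor is G#.
G# up to F: letters G→F make it a seventh; 9 semitones makes it diminished.

diminished seventh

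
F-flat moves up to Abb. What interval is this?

Counting letters F–G–A gives a third.
Fb→Abb = 3 semitones, 1 narrower than the major third (4), so minor.

minor third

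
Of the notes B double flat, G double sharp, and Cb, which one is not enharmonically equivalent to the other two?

Cb

In 12-tone equal temperament, enharmonic equivalents share a pitch class. Bbb is pitch class 9; G## is pitch class 9; Cb is pitch class 11.
Bbb and G## share pitch class 9, while Cb is pitch class 11.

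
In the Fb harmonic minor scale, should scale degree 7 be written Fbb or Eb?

Eb

Each scale degree takes a distinct letter name. Degree 7 of a scale on F must use the letter E.
Eb and Fbb are enharmonically the same pitch, but only Eb uses the letter E, so it is the correct spelling here.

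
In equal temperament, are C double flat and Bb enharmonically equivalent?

Cbb is pitch class 10; Bb is pitch class 10.
All spellings map to pitch class 10, so they are enharmonically equivalent.

Yes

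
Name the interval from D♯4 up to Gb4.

doubly diminished fourth

The letter names run D→G, a span of 3 letter steps, so the interval is some kind of fourth.
D# to Gb is 3 semitones. A perfect fourth is 5, so 3 makes it doubly diminished.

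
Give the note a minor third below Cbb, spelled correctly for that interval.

C down a major third is Ab, so the target letter is A.
From Cbb, a minor third is 3 semitones down: Abb.

Abb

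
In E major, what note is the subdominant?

A

The E major scale runs E F# G# A B C# D#.
Degree 4 is A.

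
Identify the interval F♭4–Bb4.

Counting letters F–G–A–B gives a fourth.
Fb→Bb = 6 semitones, 1 wider than the perfect fourth (5), so augmented.

augmented fourth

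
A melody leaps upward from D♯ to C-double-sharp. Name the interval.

Counting letters D–E–F–G–A–B–C gives a seventh.
D#→C## = 11 semitones, exactly the major seventh.

major seventh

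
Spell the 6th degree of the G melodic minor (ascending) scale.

Degree 6 takes the letter 5 steps above G, which is E.
In melodic minor (ascending), degree 6 sits 9 semitones above the tonic. G + 9 semitones is pitch class 4, spelled on E as E.

E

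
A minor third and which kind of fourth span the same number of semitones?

doubly diminished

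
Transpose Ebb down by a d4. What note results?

E down a perfect fourth is B, so the target letter is B.
From Ebb, a diminished fourth is 4 semitones down: Bb.

Bb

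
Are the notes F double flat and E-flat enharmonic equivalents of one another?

Yes

Fbb = pitch class 3 and Eb = pitch class 3 — the same pitch class, so they are enharmonic equivalents.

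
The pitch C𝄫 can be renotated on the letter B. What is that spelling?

Bb

Cbb is pitch class 10. The letter B alone is pitch class 11.
To reach pitch class 10 from B requires an offset of -1 semitone, i.e. flat: Bb.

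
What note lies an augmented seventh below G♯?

A seventh below G lands on the letter A.
An augmented seventh spans 12 semitones, so G# moves to pitch class 8. On the letter A that is Ab.

Ab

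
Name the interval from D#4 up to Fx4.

major third

Counting letters D–E–F gives a third.
D#→F## = 4 semitones, exactly the major third.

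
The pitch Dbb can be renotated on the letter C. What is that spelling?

Plain C sits at the same pitch as Dbb, so on the letter C the same pitch needs a natural: C.

C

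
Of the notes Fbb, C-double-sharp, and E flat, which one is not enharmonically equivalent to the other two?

In 12-tone equal temperament, enharmonic equivalents share a pitch class. Fbb is pitch class 3; C## is pitch class 2; Eb is pitch class 3.
Fbb and Eb share pitch class 3, while C## is pitch class 2.

C##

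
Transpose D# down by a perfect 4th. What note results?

D down a perfect fourth is A, so the target letter is A.
From D#, a perfect fourth is 5 semitones down: A#.

A#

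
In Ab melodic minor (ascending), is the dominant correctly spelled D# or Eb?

Each scale degree takes a distinct letter name. Degree 5 of a scale on A must use the letter E.
Eb and D# are enharmonically the same pitch, but only Eb uses the letter E, so it is the correct spelling here.

Eb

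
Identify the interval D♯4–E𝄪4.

augmented second

Counting letters D–E gives a second.
D#→E## = 3 semitones, 1 wider than the major second (2), so augmented.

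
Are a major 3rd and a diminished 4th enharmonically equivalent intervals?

A major third spans 4 semitones; a diminished fourth spans 4.
They are enharmonically equivalent.

Yes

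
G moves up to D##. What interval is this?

The letter names run G→D, a span of 4 letter steps, so the interval is some kind of fifth.
G to D## is 9 semitones. A perfect fifth is 7, so 9 makes it doubly augmented.

doubly augmented fifth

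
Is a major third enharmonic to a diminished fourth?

Yes

A major third spans 4 semitones; a diminished fourth spans 4.
They are enharmonically equivalent.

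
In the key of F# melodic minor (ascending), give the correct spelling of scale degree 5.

The F# melodic minor (ascending) scale runs F# G# A B C# D# E#.
Degree 5 is C#.

C#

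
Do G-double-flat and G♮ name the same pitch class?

No

Two spellings are enharmonically equivalent only if they share a pitch class.
Here Gbb → 5, G → 7; 5 ≠ 7, so they are not.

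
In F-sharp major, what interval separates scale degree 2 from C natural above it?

diminished fourth

Scale degree 2 of F# major is G#.
G# up to C: letters G→C make it a fourth; 4 semitones makes it diminished.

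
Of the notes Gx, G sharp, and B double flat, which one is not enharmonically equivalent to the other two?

In 12-tone equal temperament, enharmonic equivalents share a pitch class. G## is pitch class 9; G# is pitch class 8; Bbb is pitch class 9.
G## and Bbb share pitch class 9, while G# is pitch class 8.

G#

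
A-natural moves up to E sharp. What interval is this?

The letter names run A→E, a span of 4 letter steps, so the interval is some kind of fifth.
A to E# is 8 semitones. A perfect fifth is 7, so 8 makes it augmented.

augmented fifth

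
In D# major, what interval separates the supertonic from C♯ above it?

minor sixth

The supertonic of D# major is E#.
E# up to C#: letters E→C make it a sixth; 8 semitones makes it minor.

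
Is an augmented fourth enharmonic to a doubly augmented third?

Yes

An augmented fourth spans 6 semitones; a doubly augmented third spans 6.
They are enharmonically equivalent.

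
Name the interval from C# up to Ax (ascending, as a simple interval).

augmented sixth

Counting letters C–D–E–F–G–A gives a sixth.
C#→A## = 10 semitones, 1 wider than the major sixth (9), so augmented.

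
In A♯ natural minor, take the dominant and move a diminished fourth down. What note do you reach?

The dominant of A# natural minor is E#.
A diminished fourth (4 semitones) below E# lands on the letter B, giving B##.

B##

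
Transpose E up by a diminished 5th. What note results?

Bb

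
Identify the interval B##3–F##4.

diminished fifth

Counting letters B–C–D–E–F gives a fifth.
B##→F## = 6 semitones, 1 narrower than the perfect fifth (7), so diminished.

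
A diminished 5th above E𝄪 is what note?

E up a perfect fifth is B, so the target letter is B.
From E##, a diminished fifth is 6 semitones up: B#.

B#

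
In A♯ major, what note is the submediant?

F##

Degree 6 takes the letter 5 steps above A, which is F.
In major, degree 6 sits 9 semitones above the tonic. A# + 9 semitones is pitch class 7, spelled on F as F##.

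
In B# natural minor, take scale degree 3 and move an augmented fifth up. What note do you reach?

A##

Scale degree 3 of B# natural minor is D#.
An augmented fifth (8 semitones) above D# lands on the letter A, giving A##.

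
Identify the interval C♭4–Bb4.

major seventh

The letter names run C→B, a span of 6 letter steps, so the interval is some kind of seventh.
Cb to Bb is 11 semitones. A major seventh is 11, so 11 makes it major.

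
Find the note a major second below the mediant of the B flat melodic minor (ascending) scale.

The mediant of Bb melodic minor (ascending) is Db.
A major second (2 semitones) below Db lands on the letter C, giving Cb.

Cb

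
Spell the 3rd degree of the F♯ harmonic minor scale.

Degree 3 takes the letter 2 steps above F, which is A.
In harmonic minor, degree 3 sits 3 semitones above the tonic. F# + 3 semitones is pitch class 9, spelled on A as A.

A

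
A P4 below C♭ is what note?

Gb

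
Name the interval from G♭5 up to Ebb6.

The letter names run G→E, a span of 5 letter steps, so the interval is some kind of sixth.
Gb to Ebb is 8 semitones. A major sixth is 9, so 8 makes it minor.

minor sixth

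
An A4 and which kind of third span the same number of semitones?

An augmented fourth spans 6 semitones.
A third spanning 6 semitones is doubly augmented (the major third is 4).

doubly augmented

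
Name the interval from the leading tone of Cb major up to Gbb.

diminished sixth

The leading tone of Cb major is Bb.
Bb up to Gbb: letters B→G make it a sixth; 7 semitones makes it diminished.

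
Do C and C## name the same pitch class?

No

Two spellings are enharmonically equivalent only if they share a pitch class.
Here C → 0, C## → 2; 0 ≠ 2, so they are not.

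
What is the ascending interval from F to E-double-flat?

diminished seventh

The letter names run F→E, a span of 6 letter steps, so the interval is some kind of seventh.
F to Ebb is 9 semitones. A major seventh is 11, so 9 makes it diminished.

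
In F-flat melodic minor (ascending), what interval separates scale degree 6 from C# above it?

augmented seventh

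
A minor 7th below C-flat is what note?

A seventh below C lands on the letter D.
A minor seventh spans 10 semitones, so Cb moves to pitch class 1. On the letter D that is Db.

Db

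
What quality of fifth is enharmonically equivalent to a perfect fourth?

doubly diminished

A perfect fourth spans 5 semitones.
A fifth spanning 5 semitones is doubly diminished (the perfect fifth is 7).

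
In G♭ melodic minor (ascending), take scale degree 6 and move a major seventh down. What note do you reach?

Fb

Scale degree 6 of Gb melodic minor (ascending) is Eb.
A major seventh (11 semitones) below Eb lands on the letter F, giving Fb.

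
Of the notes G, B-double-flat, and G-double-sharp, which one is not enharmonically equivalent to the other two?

G

In 12-tone equal temperament, enharmonic equivalents share a pitch class. G is pitch class 7; Bbb is pitch class 9; G## is pitch class 9.
Bbb and G## share pitch class 9, while G is pitch class 7.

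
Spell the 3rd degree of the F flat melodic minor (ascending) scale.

Abb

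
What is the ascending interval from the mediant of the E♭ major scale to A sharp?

The mediant of Eb major is G.
G up to A#: letters G→A make it a second; 3 semitones makes it augmented.

augmented second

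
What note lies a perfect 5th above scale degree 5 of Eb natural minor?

Scale degree 5 of Eb natural minor is Bb.
A perfect fifth (7 semitones) above Bb lands on the letter F, giving F.

F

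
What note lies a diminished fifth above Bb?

Fb

A fifth above B lands on the letter F.
A diminished fifth spans 6 semitones, so Bb moves to pitch class 4. On the letter F that is Fb.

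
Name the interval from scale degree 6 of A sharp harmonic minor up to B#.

augmented fourth

Scale degree 6 of A# harmonic minor is F#.
F# up to B#: letters F→B make it a fourth; 6 semitones makes it augmented.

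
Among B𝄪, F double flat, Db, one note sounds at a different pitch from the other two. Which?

In 12-tone equal temperament, enharmonic equivalents share a pitch class. B## is pitch class 1; Fbb is pitch class 3; Db is pitch class 1.
B## and Db share pitch class 1, while Fbb is pitch class 3.

Fbb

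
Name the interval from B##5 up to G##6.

minor sixth

The letter names run B→G, a span of 5 letter steps, so the interval is some kind of sixth.
B## to G## is 8 semitones. A major sixth is 9, so 8 makes it minor.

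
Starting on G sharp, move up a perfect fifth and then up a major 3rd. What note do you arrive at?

F##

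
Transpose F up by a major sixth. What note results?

F up a major sixth is D, so the target letter is D.
From F, a major sixth is 9 semitones up: D.

D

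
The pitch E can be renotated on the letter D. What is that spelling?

D##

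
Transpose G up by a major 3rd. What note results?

G up a major third is B, so the target letter is B.
From G, a major third is 4 semitones up: B.

B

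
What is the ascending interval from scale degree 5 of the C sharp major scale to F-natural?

diminished seventh

Scale degree 5 of C# major is G#.
G# up to F: letters G→F make it a seventh; 9 semitones makes it diminished.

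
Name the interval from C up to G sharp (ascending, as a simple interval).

augmented fifth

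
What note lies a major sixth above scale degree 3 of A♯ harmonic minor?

Scale degree 3 of A# harmonic minor is C#.
A major sixth (9 semitones) above C# lands on the letter A, giving A#.

A#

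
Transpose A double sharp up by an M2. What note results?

A up a major second is B, so the target letter is B.
From A##, a major second is 2 semitones up: B##.

B##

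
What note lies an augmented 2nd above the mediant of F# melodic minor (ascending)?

The mediant of F# melodic minor (ascending) is A.
An augmented second (3 semitones) above A lands on the letter B, giving B#.

B#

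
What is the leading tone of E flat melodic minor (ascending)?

D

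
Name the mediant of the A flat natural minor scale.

The Ab natural minor scale runs Ab Bb Cb Db Eb Fb Gb.
Degree 3 is Cb.

Cb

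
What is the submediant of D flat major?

The Db major scale runs Db Eb F Gb Ab Bb C.
Degree 6 is Bb.

Bb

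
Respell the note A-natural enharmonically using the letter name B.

Bbb

A is pitch class 9. The letter B alone is pitch class 11.
To reach pitch class 9 from B requires an offset of -2 semitones, i.e. double flat: Bbb.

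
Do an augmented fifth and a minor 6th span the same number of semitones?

Yes

An augmented fifth spans 8 semitones; a minor sixth spans 8.
They are enharmonically equivalent.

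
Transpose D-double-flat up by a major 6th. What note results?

Bbb

A sixth above D lands on the letter B.
A major sixth spans 9 semitones, so Dbb moves to pitch class 9. On the letter B that is Bbb.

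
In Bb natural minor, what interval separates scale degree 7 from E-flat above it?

perfect fifth

Scale degree 7 of Bb natural minor is Ab.
Ab up to Eb: letters A→E make it a fifth; 7 semitones makes it perfect.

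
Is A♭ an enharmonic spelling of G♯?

Yes

Ab is pitch class 8; G# is pitch class 8.
All spellings map to pitch class 8, so they are enharmonically equivalent.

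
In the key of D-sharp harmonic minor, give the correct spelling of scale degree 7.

The D# harmonic minor scale runs D# E# F# G# A# B C##.
Degree 7 is C##.

C##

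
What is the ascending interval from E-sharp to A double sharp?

Counting letters E–F–G–A gives a fourth.
E#→A## = 6 semitones, 1 wider than the perfect fourth (5), so augmented.

augmented fourth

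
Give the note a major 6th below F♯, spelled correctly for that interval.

A

A sixth below F lands on the letter A.
A major sixth spans 9 semitones, so F# moves to pitch class 9. On the letter A that is A.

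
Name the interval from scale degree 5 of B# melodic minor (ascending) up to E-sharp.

Scale degree 5 of B# melodic minor (ascending) is F##.
F## up to E#: letters F→E make it a seventh; 10 semitones makes it minor.

minor seventh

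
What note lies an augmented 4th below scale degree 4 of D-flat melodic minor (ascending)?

Scale degree 4 of Db melodic minor (ascending) is Gb.
An augmented fourth (6 semitones) below Gb lands on the letter D, giving Dbb.

Dbb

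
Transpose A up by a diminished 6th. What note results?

A sixth above A lands on the letter F.
A diminished sixth spans 7 semitones, so A moves to pitch class 4. On the letter F that is Fb.

Fb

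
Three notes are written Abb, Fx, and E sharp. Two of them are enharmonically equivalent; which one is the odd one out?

In 12-tone equal temperament, enharmonic equivalents share a pitch class. Abb is pitch class 7; F## is pitch class 7; E# is pitch class 5.
Abb and F## share pitch class 7, while E# is pitch class 5.

E#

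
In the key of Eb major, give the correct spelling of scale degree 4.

Degree 4 takes the letter 3 steps above E, which is A.
In major, degree 4 sits 5 semitones above the tonic. Eb + 5 semitones is pitch class 8, spelled on A as Ab.

Ab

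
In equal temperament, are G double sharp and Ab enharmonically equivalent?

No

Two spellings are enharmonically equivalent only if they share a pitch class.
Here G## → 9, Ab → 8; 8 ≠ 9, so they are not.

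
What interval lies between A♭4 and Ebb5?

diminished fifth

The letter names run A→E, a span of 4 letter steps, so the interval is some kind of fifth.
Ab to Ebb is 6 semitones. A perfect fifth is 7, so 6 makes it diminished.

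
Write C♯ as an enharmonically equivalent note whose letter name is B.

C# is pitch class 1. The letter B alone is pitch class 11.
To reach pitch class 1 from B requires an offset of +2 semitones, i.e. double sharp: B##.

B##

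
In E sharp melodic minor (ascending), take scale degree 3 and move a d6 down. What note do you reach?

Scale degree 3 of E# melodic minor (ascending) is G#.
A diminished sixth (7 semitones) below G# lands on the letter B, giving B##.

B##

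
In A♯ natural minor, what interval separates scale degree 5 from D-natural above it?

diminished seventh

Scale degree 5 of A# natural minor is E#.
E# up to D: letters E→D make it a seventh; 9 semitones makes it diminished.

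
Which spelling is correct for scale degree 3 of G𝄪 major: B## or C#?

B##

Each scale degree takes a distinct letter name. Degree 3 of a scale on G must use the letter B.
B## and C# are enharmonically the same pitch, but only B## uses the letter B, so it is the correct spelling here.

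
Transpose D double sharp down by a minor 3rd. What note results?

A third below D lands on the letter B.
A minor third spans 3 semitones, so D## moves to pitch class 1. On the letter B that is B##.

B##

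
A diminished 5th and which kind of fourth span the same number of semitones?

A diminished fifth spans 6 semitones.
A fourth spanning 6 semitones is augmented (the perfect fourth is 5).

augmented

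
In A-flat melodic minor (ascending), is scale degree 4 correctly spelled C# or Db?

Db

Each scale degree takes a distinct letter name. Degree 4 of a scale on A must use the letter D.
Db and C# are enharmonically the same pitch, but only Db uses the letter D, so it is the correct spelling here.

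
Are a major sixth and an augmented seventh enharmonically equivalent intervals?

No

A major sixth spans 9 semitones; an augmented seventh spans 12.
The spans differ, so they are not enharmonic equivalents.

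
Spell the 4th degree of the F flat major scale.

The Fb major scale runs Fb Gb Ab Bbb Cb Db Eb.
Degree 4 is Bbb.

Bbb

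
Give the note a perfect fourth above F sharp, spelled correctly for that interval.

F up a perfect fourth is Bb, so the target letter is B.
From F#, a perfect fourth is 5 semitones up: B.

B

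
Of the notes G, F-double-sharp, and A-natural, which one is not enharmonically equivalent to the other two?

A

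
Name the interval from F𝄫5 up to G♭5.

Counting letters F–G gives a second.
Fbb→Gb = 3 semitones, 1 wider than the major second (2), so augmented.

augmented second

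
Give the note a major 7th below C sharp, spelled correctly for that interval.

C down a major seventh is Db, so the target letter is D.
From C#, a major seventh is 11 semitones down: D.

D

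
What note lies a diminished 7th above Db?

D up a major seventh is C#, so the target letter is C.
From Db, a diminished seventh is 9 semitones up: Cbb.

Cbb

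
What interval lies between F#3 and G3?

Counting letters F–G gives a second.
F#→G = 1 semitone, 1 narrower than the major second (2), so minor.

minor second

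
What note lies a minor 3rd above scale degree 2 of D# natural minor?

Scale degree 2 of D# natural minor is E#.
A minor third (3 semitones) above E# lands on the letter G, giving G#.

G#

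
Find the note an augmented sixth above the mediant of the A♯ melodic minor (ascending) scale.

The mediant of A# melodic minor (ascending) is C#.
An augmented sixth (10 semitones) above C# lands on the letter A, giving A##.

A##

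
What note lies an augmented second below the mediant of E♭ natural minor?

Fbb

The mediant of Eb natural minor is Gb.
An augmented second (3 semitones) below Gb lands on the letter F, giving Fbb.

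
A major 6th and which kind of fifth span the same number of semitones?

A major sixth spans 9 semitones.
A fifth spanning 9 semitones is doubly augmented (the perfect fifth is 7).

doubly augmented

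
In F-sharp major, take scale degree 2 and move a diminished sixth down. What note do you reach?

B##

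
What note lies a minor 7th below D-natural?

A seventh below D lands on the letter E.
A minor seventh spans 10 semitones, so D moves to pitch class 4. On the letter E that is E.

E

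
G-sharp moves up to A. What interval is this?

minor second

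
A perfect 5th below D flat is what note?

A fifth below D lands on the letter G.
A perfect fifth spans 7 semitones, so Db moves to pitch class 6. On the letter G that is Gb.

Gb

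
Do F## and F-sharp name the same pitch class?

No

F## is pitch class 7; F# is pitch class 6.
The pitch classes differ (7 vs. 6), so they are not enharmonic equivalents.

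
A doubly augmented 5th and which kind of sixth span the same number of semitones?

A doubly augmented fifth spans 9 semitones.
A sixth spanning 9 semitones is major (the major sixth is 9).

major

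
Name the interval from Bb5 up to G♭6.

minor sixth

Counting letters B–C–D–E–F–G gives a sixth.
Bb→Gb = 8 semitones, 1 narrower than the major sixth (9), so minor.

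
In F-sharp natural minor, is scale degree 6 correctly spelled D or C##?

Each scale degree takes a distinct letter name. Degree 6 of a scale on F must use the letter D.
D and C## are enharmonically the same pitch, but only D uses the letter D, so it is the correct spelling here.

D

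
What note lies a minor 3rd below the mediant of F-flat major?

F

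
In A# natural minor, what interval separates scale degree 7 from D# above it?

Scale degree 7 of A# natural minor is G#.
G# up to D#: letters G→D make it a fifth; 7 semitones makes it perfect.

perfect fifth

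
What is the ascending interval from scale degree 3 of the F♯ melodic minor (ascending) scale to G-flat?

diminished seventh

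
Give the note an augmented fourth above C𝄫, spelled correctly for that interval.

A fourth above C lands on the letter F.
An augmented fourth spans 6 semitones, so Cbb moves to pitch class 4. On the letter F that is Fb.

Fb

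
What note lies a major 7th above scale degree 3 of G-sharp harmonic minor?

Scale degree 3 of G# harmonic minor is B.
A major seventh (11 semitones) above B lands on the letter A, giving A#.

A#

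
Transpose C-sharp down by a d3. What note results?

A##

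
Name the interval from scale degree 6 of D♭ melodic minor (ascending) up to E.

augmented fourth

Scale degree 6 of Db melodic minor (ascending) is Bb.
Bb up to E: letters B→E make it a fourth; 6 semitones makes it augmented.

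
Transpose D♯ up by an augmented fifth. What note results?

A##

A fifth above D lands on the letter A.
An augmented fifth spans 8 semitones, so D# moves to pitch class 11. On the letter A that is A##.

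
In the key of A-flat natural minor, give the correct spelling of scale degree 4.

Db

The Ab natural minor scale runs Ab Bb Cb Db Eb Fb Gb.
Degree 4 is Db.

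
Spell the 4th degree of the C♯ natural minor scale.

F#

The C# natural minor scale runs C# D# E F# G# A B.
Degree 4 is F#.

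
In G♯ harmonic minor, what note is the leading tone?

F##

Degree 7 takes the letter 6 steps above G, which is F.
In harmonic minor, degree 7 sits 11 semitones above the tonic. G# + 11 semitones is pitch class 7, spelled on F as F##.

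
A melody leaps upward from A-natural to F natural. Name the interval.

minor sixth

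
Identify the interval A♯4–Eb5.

Counting letters A–B–C–D–E gives a fifth.
A#→Eb = 5 semitones, 2 narrower than the perfect fifth (7), so doubly diminished.

doubly diminished fifth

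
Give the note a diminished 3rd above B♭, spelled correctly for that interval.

Dbb

B up a major third is D#, so the target letter is D.
From Bb, a diminished third is 2 semitones up: Dbb.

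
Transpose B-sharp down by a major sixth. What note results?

D#

A sixth below B lands on the letter D.
A major sixth spans 9 semitones, so B# moves to pitch class 3. On the letter D that is D#.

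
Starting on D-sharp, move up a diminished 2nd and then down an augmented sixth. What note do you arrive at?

Gbb

A diminished second up from D# is Eb (letter E, 0 semitones up).
An augmented sixth down from Eb is Gbb (letter G, 10 semitones down).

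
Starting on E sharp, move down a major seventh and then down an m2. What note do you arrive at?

E#

A major seventh down from E# is F# (letter F, 11 semitones down).
A minor second down from F# is E# (letter E, 1 semitone down).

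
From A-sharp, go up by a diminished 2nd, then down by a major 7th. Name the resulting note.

A diminished second up from A# is Bb (letter B, 0 semitones up).
A major seventh down from Bb is Cb (letter C, 11 semitones down).

Cb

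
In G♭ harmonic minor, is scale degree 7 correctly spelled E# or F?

Each scale degree takes a distinct letter name. Degree 7 of a scale on G must use the letter F.
F and E# are enharmonically the same pitch, but only F uses the letter F, so it is the correct spelling here.

F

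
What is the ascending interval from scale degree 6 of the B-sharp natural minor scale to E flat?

Scale degree 6 of B# natural minor is G#.
G# up to Eb: letters G→E make it a sixth; 7 semitones makes it diminished.

diminished sixth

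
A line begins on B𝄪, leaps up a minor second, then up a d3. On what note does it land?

A minor second up from B## is C## (letter C, 1 semitone up).
A diminished third up from C## is E (letter E, 2 semitones up).

E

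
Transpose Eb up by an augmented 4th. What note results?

E up a perfect fourth is A, so the target letter is A.
From Eb, an augmented fourth is 6 semitones up: A.

A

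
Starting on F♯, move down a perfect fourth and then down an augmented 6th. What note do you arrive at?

Eb

A perfect fourth down from F# is C# (letter C, 5 semitones down).
An augmented sixth down from C# is Eb (letter E, 10 semitones down).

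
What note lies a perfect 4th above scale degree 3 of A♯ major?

Scale degree 3 of A# major is C##.
A perfect fourth (5 semitones) above C## lands on the letter F, giving F##.

F##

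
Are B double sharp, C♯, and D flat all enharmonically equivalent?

B## is pitch class 1; C# is pitch class 1; Db is pitch class 1.
All spellings map to pitch class 1, so they are enharmonically equivalent.

Yes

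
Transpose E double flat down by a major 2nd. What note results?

A second below E lands on the letter D.
A major second spans 2 semitones, so Ebb moves to pitch class 0. On the letter D that is Dbb.

Dbb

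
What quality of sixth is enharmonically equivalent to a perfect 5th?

A perfect fifth spans 7 semitones.
A sixth spanning 7 semitones is diminished (the major sixth is 9).

diminished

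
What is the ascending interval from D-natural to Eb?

minor second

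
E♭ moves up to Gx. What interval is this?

doubly augmented third

Counting letters E–F–G gives a third.
Eb→G## = 6 semitones, 2 wider than the major third (4), so doubly augmented.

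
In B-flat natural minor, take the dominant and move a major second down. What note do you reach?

The dominant of Bb natural minor is F.
A major second (2 semitones) below F lands on the letter E, giving Eb.

Eb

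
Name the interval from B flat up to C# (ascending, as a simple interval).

The letter names run B→C, a span of 1 letter step, so the interval is some kind of second.
Bb to C# is 3 semitones. A major second is 2, so 3 makes it augmented.

augmented second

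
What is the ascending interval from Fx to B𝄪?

The letter names run F→B, a span of 3 letter steps, so the interval is some kind of fourth.
F## to B## is 6 semitones. A perfect fourth is 5, so 6 makes it augmented.

augmented fourth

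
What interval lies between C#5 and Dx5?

augmented second

Counting letters C–D gives a second.
C#→D## = 3 semitones, 1 wider than the major second (2), so augmented.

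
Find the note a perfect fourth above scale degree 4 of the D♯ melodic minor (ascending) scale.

Scale degree 4 of D# melodic minor (ascending) is G#.
A perfect fourth (5 semitones) above G# lands on the letter C, giving C#.

C#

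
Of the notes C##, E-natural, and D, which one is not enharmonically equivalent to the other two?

In 12-tone equal temperament, enharmonic equivalents share a pitch class. C## is pitch class 2; E is pitch class 4; D is pitch class 2.
C## and D share pitch class 2, while E is pitch class 4.

E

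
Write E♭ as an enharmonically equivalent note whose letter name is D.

D#

Plain D sits 1 semitone below Eb, so on the letter D the same pitch needs a sharp: D#.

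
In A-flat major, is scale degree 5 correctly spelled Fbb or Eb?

Eb

Each scale degree takes a distinct letter name. Degree 5 of a scale on A must use the letter E.
Eb and Fbb are enharmonically the same pitch, but only Eb uses the letter E, so it is the correct spelling here.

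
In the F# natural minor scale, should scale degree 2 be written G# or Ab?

G#

Each scale degree takes a distinct letter name. Degree 2 of a scale on F must use the letter G.
G# and Ab are enharmonically the same pitch, but only G# uses the letter G, so it is the correct spelling here.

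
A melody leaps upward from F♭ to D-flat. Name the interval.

The letter names run F→D, a span of 5 letter steps, so the interval is some kind of sixth.
Fb to Db is 9 semitones. A major sixth is 9, so 9 makes it major.

major sixth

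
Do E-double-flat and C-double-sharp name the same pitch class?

Yes

Ebb is pitch class 2; C## is pitch class 2.
All spellings map to pitch class 2, so they are enharmonically equivalent.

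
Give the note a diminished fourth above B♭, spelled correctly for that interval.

Ebb

A fourth above B lands on the letter E.
A diminished fourth spans 4 semitones, so Bb moves to pitch class 2. On the letter E that is Ebb.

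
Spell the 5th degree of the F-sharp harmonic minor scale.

C#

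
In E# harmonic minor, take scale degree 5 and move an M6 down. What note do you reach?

D#

Scale degree 5 of E# harmonic minor is B#.
A major sixth (9 semitones) below B# lands on the letter D, giving D#.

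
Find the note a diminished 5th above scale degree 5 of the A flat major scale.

Scale degree 5 of Ab major is Eb.
A diminished fifth (6 semitones) above Eb lands on the letter B, giving Bbb.

Bbb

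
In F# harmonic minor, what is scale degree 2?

G#

The F# harmonic minor scale runs F# G# A B C# D E#.
Degree 2 is G#.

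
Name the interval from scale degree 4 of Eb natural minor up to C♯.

augmented third

Scale degree 4 of Eb natural minor is Ab.
Ab up to C#: letters A→C make it a third; 5 semitones makes it augmented.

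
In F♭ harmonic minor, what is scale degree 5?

The Fb harmonic minor scale runs Fb Gb Abb Bbb Cb Dbb Eb.
Degree 5 is Cb.

Cb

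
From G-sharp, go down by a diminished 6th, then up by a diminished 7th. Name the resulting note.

A#

A diminished sixth down from G# is B## (letter B, 7 semitones down).
A diminished seventh up from B## is A# (letter A, 9 semitones up).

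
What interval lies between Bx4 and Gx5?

Counting letters B–C–D–E–F–G gives a sixth.
B##→G## = 8 semitones, 1 narrower than the major sixth (9), so minor.

minor sixth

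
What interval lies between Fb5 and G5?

augmented second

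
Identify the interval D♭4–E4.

augmented second

The letter names run D→E, a span of 1 letter step, so the interval is some kind of second.
Db to E is 3 semitones. A major second is 2, so 3 makes it augmented.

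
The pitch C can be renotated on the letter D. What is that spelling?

Dbb

Plain D sits 2 semitones above C, so on the letter D the same pitch needs a double flat: Dbb.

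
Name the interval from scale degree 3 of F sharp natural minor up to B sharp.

augmented second

Scale degree 3 of F# natural minor is A.
A up to B#: letters A→B make it a second; 3 semitones makes it augmented.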